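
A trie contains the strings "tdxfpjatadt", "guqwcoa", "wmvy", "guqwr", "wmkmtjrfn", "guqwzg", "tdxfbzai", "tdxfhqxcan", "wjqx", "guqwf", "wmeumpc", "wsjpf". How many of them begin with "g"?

4

Traverse to the node for "g", then collect every word in that subtree.
Words under "g": guqwcoa, guqwf, guqwr, guqwzg
Count: 4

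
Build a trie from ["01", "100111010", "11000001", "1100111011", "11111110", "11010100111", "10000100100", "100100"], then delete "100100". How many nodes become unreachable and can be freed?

2

After clearing the end-marker at "100100", prune upward until reaching a node still needed by another word.
The suffix "00" (2 nodes) is used only by "100100"; the node for "1001" still has the child "1", so pruning stops there.
Nodes removed: 2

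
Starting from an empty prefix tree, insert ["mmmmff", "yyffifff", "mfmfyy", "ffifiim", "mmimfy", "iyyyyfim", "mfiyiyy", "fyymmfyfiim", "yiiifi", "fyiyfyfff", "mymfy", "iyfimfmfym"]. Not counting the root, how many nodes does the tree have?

77

Insert word by word; a character creates a node only if that edge doesn't already exist:
  "mmmmff" → 6 new (m, m, m, m, f, f)
  "yyffifff" → 8 new (y, y, f, f, i, f, f, f)
  "mfmfyy" → prefix "m" already present; 5 new (f, m, f, y, y)
  "ffifiim" → 7 new (f, f, i, f, i, i, m)
  "mmimfy" → prefix "mm" already present; 4 new (i, m, f, y)
  "iyyyyfim" → 8 new (i, y, y, y, y, f, i, m)
  "mfiyiyy" → prefix "mf" already present; 5 new (i, y, i, y, y)
  "fyymmfyfiim" → prefix "f" already present; 10 new (y, y, m, m, f, y, f, i, i, m)
  "yiiifi" → prefix "y" already present; 5 new (i, i, i, f, i)
  "fyiyfyfff" → prefix "fy" already present; 7 new (i, y, f, y, f, f, f)
  "mymfy" → prefix "m" already present; 4 new (y, m, f, y)
  "iyfimfmfym" → prefix "iy" already present; 8 new (f, i, m, f, m, f, y, m)
Total nodes = 6 + 8 + 5 + 7 + 4 + 8 + 5 + 10 + 5 + 7 + 4 + 8 = 77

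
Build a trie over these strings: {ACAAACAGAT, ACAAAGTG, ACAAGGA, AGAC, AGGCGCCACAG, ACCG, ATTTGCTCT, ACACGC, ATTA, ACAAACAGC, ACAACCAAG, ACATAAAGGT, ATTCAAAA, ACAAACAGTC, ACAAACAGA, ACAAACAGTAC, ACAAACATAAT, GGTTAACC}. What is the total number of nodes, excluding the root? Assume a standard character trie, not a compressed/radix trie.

Trace insertions, counting only characters that open a new branch:
  "ACAAACAGAT" → 10 new (A, C, A, A, A, C, A, G, A, T)
  "ACAAAGTG" → prefix "ACAAA" already present; 3 new (G, T, G)
  "ACAAGGA" → prefix "ACAA" already present; 3 new (G, G, A)
  "AGAC" → prefix "A" already present; 3 new (G, A, C)
  "AGGCGCCACAG" → prefix "AG" already present; 9 new (G, C, G, C, C, A, C, A, G)
  "ACCG" → prefix "AC" already present; 2 new (C, G)
  "ATTTGCTCT" → prefix "A" already present; 8 new (T, T, T, G, C, T, C, T)
  "ACACGC" → prefix "ACA" already present; 3 new (C, G, C)
  "ATTA" → prefix "ATT" already present; 1 new (A)
  "ACAAACAGC" → prefix "ACAAACAG" already present; 1 new (C)
  "ACAACCAAG" → prefix "ACAA" already present; 5 new (C, C, A, A, G)
  "ACATAAAGGT" → prefix "ACA" already present; 7 new (T, A, A, A, G, G, T)
  "ATTCAAAA" → prefix "ATT" already present; 5 new (C, A, A, A, A)
  "ACAAACAGTC" → prefix "ACAAACAG" already present; 2 new (T, C)
  "ACAAACAGA" → prefix "ACAAACAGA" already present; 0 new (none)
  "ACAAACAGTAC" → prefix "ACAAACAGT" already present; 2 new (A, C)
  "ACAAACATAAT" → prefix "ACAAACA" already present; 4 new (T, A, A, T)
  "GGTTAACC" → 8 new (G, G, T, T, A, A, C, C)
Total nodes = 10 + 3 + 3 + 3 + 9 + 2 + 8 + 3 + 1 + 1 + 5 + 7 + 5 + 2 + 0 + 2 + 4 + 8 = 76

76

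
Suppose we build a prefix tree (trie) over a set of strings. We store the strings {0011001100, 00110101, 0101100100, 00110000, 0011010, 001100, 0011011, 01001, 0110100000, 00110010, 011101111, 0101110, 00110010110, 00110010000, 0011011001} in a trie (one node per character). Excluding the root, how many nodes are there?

Insert word by word; a character creates a node only if that edge doesn't already exist:
  "0011001100" → 10 new (0, 0, 1, 1, 0, 0, 1, 1, 0, 0)
  "00110101" → prefix "00110" already present; 3 new (1, 0, 1)
  "0101100100" → prefix "0" already present; 9 new (1, 0, 1, 1, 0, 0, 1, 0, 0)
  "00110000" → prefix "001100" already present; 2 new (0, 0)
  "0011010" → prefix "0011010" already present; 0 new (none)
  "001100" → prefix "001100" already present; 0 new (none)
  "0011011" → prefix "001101" already present; 1 new (1)
  "01001" → prefix "010" already present; 2 new (0, 1)
  "0110100000" → prefix "01" already present; 8 new (1, 0, 1, 0, 0, 0, 0, 0)
  "00110010" → prefix "0011001" already present; 1 new (0)
  "011101111" → prefix "011" already present; 6 new (1, 0, 1, 1, 1, 1)
  "0101110" → prefix "01011" already present; 2 new (1, 0)
  "00110010110" → prefix "00110010" already present; 3 new (1, 1, 0)
  "00110010000" → prefix "00110010" already present; 3 new (0, 0, 0)
  "0011011001" → prefix "0011011" already present; 3 new (0, 0, 1)
Total nodes = 10 + 3 + 9 + 2 + 0 + 0 + 1 + 2 + 8 + 1 + 6 + 2 + 3 + 3 + 3 = 53

53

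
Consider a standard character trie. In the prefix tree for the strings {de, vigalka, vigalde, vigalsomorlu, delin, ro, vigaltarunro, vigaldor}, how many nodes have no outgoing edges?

Leaves are exactly the stored words that no other stored word extends.
Those words: "delin", "ro", "vigalde", "vigaldor", "vigalka", "vigalsomorlu", "vigaltarunro"
Leaf count: 7

7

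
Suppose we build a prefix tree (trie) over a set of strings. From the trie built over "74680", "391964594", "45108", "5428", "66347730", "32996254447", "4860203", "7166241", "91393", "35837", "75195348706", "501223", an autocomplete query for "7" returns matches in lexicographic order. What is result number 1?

Words with prefix "7", in lexicographic order: "7166241", "74680", "75195348706"
Position 1: 7166241

7166241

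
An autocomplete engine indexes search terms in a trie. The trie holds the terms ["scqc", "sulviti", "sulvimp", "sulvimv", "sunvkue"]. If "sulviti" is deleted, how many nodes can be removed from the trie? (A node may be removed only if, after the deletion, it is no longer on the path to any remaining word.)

After clearing the end-marker at "sulviti", prune upward until reaching a node still needed by another word.
The suffix "ti" (2 nodes) is used only by "sulviti"; the node for "sulvi" still has the child "m", so pruning stops there.
Nodes removed: 2

2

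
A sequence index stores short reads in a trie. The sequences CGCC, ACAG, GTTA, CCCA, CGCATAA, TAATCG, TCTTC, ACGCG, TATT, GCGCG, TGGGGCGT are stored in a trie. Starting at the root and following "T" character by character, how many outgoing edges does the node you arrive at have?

3

Walk "T" from the root, arriving at one node.
Characters that immediately follow "T" among the stored strings: {A, C, G}.
That node has 3 child edges.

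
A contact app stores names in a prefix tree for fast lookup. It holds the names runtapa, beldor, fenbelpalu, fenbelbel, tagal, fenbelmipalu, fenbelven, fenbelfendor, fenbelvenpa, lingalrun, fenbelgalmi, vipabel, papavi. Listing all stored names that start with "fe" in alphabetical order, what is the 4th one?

Filter for "fe…" and sort: "fenbelbel", "fenbelfendor", "fenbelgalmi", "fenbelmipalu", "fenbelpalu", "fenbelven", "fenbelvenpa"
The 4th is fenbelmipalu.

fenbelmipalu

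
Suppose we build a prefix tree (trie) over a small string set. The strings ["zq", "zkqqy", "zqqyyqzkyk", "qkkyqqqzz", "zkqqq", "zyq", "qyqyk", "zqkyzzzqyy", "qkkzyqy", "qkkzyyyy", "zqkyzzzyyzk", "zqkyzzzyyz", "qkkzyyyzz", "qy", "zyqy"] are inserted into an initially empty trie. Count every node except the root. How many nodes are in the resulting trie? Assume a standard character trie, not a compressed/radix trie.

52

Insert word by word; a character creates a node only if that edge doesn't already exist:
  "zq" → 2 new (z, q)
  "zkqqy" → prefix "z" already present; 4 new (k, q, q, y)
  "zqqyyqzkyk" → prefix "zq" already present; 8 new (q, y, y, q, z, k, y, k)
  "qkkyqqqzz" → 9 new (q, k, k, y, q, q, q, z, z)
  "zkqqq" → prefix "zkqq" already present; 1 new (q)
  "zyq" → prefix "z" already present; 2 new (y, q)
  "qyqyk" → prefix "q" already present; 4 new (y, q, y, k)
  "zqkyzzzqyy" → prefix "zq" already present; 8 new (k, y, z, z, z, q, y, y)
  "qkkzyqy" → prefix "qkk" already present; 4 new (z, y, q, y)
  "qkkzyyyy" → prefix "qkkzy" already present; 3 new (y, y, y)
  "zqkyzzzyyzk" → prefix "zqkyzzz" already present; 4 new (y, y, z, k)
  "zqkyzzzyyz" → prefix "zqkyzzzyyz" already present; 0 new (none)
  "qkkzyyyzz" → prefix "qkkzyyy" already present; 2 new (z, z)
  "qy" → prefix "qy" already present; 0 new (none)
  "zyqy" → prefix "zyq" already present; 1 new (y)
Total nodes = 2 + 4 + 8 + 9 + 1 + 2 + 4 + 8 + 4 + 3 + 4 + 0 + 2 + 0 + 1 = 52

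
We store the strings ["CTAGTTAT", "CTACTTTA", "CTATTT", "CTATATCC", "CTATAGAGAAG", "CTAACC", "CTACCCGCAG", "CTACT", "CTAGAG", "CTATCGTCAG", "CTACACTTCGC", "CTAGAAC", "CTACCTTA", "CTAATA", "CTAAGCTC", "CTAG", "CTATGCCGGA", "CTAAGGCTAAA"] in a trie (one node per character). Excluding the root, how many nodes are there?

Trace insertions, counting only characters that open a new branch:
  "CTAGTTAT" → 8 new (C, T, A, G, T, T, A, T)
  "CTACTTTA" → prefix "CTA" already present; 5 new (C, T, T, T, A)
  "CTATTT" → prefix "CTA" already present; 3 new (T, T, T)
  "CTATATCC" → prefix "CTAT" already present; 4 new (A, T, C, C)
  "CTATAGAGAAG" → prefix "CTATA" already present; 6 new (G, A, G, A, A, G)
  "CTAACC" → prefix "CTA" already present; 3 new (A, C, C)
  "CTACCCGCAG" → prefix "CTAC" already present; 6 new (C, C, G, C, A, G)
  "CTACT" → prefix "CTACT" already present; 0 new (none)
  "CTAGAG" → prefix "CTAG" already present; 2 new (A, G)
  "CTATCGTCAG" → prefix "CTAT" already present; 6 new (C, G, T, C, A, G)
  "CTACACTTCGC" → prefix "CTAC" already present; 7 new (A, C, T, T, C, G, C)
  "CTAGAAC" → prefix "CTAGA" already present; 2 new (A, C)
  "CTACCTTA" → prefix "CTACC" already present; 3 new (T, T, A)
  "CTAATA" → prefix "CTAA" already present; 2 new (T, A)
  "CTAAGCTC" → prefix "CTAA" already present; 4 new (G, C, T, C)
  "CTAG" → prefix "CTAG" already present; 0 new (none)
  "CTATGCCGGA" → prefix "CTAT" already present; 6 new (G, C, C, G, G, A)
  "CTAAGGCTAAA" → prefix "CTAAG" already present; 6 new (G, C, T, A, A, A)
Total nodes = 8 + 5 + 3 + 4 + 6 + 3 + 6 + 0 + 2 + 6 + 7 + 2 + 3 + 2 + 4 + 0 + 6 + 6 = 73

73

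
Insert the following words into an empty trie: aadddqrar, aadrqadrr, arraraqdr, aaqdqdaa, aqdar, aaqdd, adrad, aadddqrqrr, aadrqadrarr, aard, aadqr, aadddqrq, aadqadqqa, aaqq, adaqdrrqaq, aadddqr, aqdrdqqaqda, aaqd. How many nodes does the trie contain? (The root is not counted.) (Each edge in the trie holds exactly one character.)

Insert word by word; a character creates a node only if that edge doesn't already exist:
  "aadddqrar" → 9 new (a, a, d, d, d, q, r, a, r)
  "aadrqadrr" → prefix "aad" already present; 6 new (r, q, a, d, r, r)
  "arraraqdr" → prefix "a" already present; 8 new (r, r, a, r, a, q, d, r)
  "aaqdqdaa" → prefix "aa" already present; 6 new (q, d, q, d, a, a)
  "aqdar" → prefix "a" already present; 4 new (q, d, a, r)
  "aaqdd" → prefix "aaqd" already present; 1 new (d)
  "adrad" → prefix "a" already present; 4 new (d, r, a, d)
  "aadddqrqrr" → prefix "aadddqr" already present; 3 new (q, r, r)
  "aadrqadrarr" → prefix "aadrqadr" already present; 3 new (a, r, r)
  "aard" → prefix "aa" already present; 2 new (r, d)
  "aadqr" → prefix "aad" already present; 2 new (q, r)
  "aadddqrq" → prefix "aadddqrq" already present; 0 new (none)
  "aadqadqqa" → prefix "aadq" already present; 5 new (a, d, q, q, a)
  "aaqq" → prefix "aaq" already present; 1 new (q)
  "adaqdrrqaq" → prefix "ad" already present; 8 new (a, q, d, r, r, q, a, q)
  "aadddqr" → prefix "aadddqr" already present; 0 new (none)
  "aqdrdqqaqda" → prefix "aqd" already present; 8 new (r, d, q, q, a, q, d, a)
  "aaqd" → prefix "aaqd" already present; 0 new (none)
Total nodes = 9 + 6 + 8 + 6 + 4 + 1 + 4 + 3 + 3 + 2 + 2 + 0 + 5 + 1 + 8 + 0 + 8 + 0 = 70

70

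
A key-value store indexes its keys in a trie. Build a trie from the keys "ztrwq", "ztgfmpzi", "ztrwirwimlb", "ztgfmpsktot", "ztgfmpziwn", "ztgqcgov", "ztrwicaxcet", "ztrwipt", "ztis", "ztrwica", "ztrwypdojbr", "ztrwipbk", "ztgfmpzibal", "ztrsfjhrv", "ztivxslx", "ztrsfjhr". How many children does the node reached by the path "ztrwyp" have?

Walk "ztrwyp" from the root, arriving at one node.
Characters that immediately follow "ztrwyp" among the stored strings: {d}.
That node has 1 child edge.

1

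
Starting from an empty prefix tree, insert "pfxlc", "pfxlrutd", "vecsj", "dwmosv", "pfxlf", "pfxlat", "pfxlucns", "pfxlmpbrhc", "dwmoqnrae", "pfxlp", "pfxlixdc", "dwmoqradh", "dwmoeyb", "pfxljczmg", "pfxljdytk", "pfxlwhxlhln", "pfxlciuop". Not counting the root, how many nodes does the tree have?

Insert word by word; a character creates a node only if that edge doesn't already exist:
  "pfxlc" → 5 new (p, f, x, l, c)
  "pfxlrutd" → prefix "pfxl" already present; 4 new (r, u, t, d)
  "vecsj" → 5 new (v, e, c, s, j)
  "dwmosv" → 6 new (d, w, m, o, s, v)
  "pfxlf" → prefix "pfxl" already present; 1 new (f)
  "pfxlat" → prefix "pfxl" already present; 2 new (a, t)
  "pfxlucns" → prefix "pfxl" already present; 4 new (u, c, n, s)
  "pfxlmpbrhc" → prefix "pfxl" already present; 6 new (m, p, b, r, h, c)
  "dwmoqnrae" → prefix "dwmo" already present; 5 new (q, n, r, a, e)
  "pfxlp" → prefix "pfxl" already present; 1 new (p)
  "pfxlixdc" → prefix "pfxl" already present; 4 new (i, x, d, c)
  "dwmoqradh" → prefix "dwmoq" already present; 4 new (r, a, d, h)
  "dwmoeyb" → prefix "dwmo" already present; 3 new (e, y, b)
  "pfxljczmg" → prefix "pfxl" already present; 5 new (j, c, z, m, g)
  "pfxljdytk" → prefix "pfxlj" already present; 4 new (d, y, t, k)
  "pfxlwhxlhln" → prefix "pfxl" already present; 7 new (w, h, x, l, h, l, n)
  "pfxlciuop" → prefix "pfxlc" already present; 4 new (i, u, o, p)
Total nodes = 5 + 4 + 5 + 6 + 1 + 2 + 4 + 6 + 5 + 1 + 4 + 4 + 3 + 5 + 4 + 7 + 4 = 70

70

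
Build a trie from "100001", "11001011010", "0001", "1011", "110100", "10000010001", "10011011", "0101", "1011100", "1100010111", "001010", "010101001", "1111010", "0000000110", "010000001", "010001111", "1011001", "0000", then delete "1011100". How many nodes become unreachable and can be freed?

A node on "1011100"'s path can go only if nothing else ends at it or branches off below it.
The suffix "100" (3 nodes) is used only by "1011100"; the node for "1011" still has the child "0", so pruning stops there.
Nodes removed: 3

3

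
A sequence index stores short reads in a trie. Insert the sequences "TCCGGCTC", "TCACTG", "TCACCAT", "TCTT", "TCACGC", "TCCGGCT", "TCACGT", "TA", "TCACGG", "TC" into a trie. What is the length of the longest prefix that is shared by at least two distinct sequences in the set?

7

Equivalently: take the maximum, over all pairs, of their longest common prefix length.
e.g. "TCCGGCT" and "TCCGGCTC" share the prefix "TCCGGCT" of length 7; no pair shares a longer one.
Longest shared-prefix length: 7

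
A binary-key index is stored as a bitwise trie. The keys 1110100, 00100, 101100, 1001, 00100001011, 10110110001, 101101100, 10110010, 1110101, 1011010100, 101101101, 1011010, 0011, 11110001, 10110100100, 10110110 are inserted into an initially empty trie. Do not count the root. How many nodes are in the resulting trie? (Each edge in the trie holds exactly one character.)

49

Count nodes per top-level branch (shared prefixes stored once):
  '0'-branch (00100, 00100001011, 0011): 12 nodes
  '1'-branch (1001, 101100, 10110010, 1011010, 10110100100, 1011010100, 10110110, 101101100, 10110110001, 101101101, 1110100, 1110101, 11110001): 37 nodes
Sum: 49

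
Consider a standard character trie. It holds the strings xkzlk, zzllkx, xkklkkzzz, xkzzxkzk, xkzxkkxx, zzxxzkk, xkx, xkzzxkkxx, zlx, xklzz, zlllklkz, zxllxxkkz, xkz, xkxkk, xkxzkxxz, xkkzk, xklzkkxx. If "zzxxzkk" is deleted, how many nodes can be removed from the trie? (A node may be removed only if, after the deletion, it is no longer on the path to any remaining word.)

Walk "zzxxzkk" from the leaf back toward the root, removing each node that no remaining word uses.
The suffix "xxzkk" (5 nodes) is used only by "zzxxzkk"; the node for "zz" still has the child "l", so pruning stops there.
Nodes removed: 5

5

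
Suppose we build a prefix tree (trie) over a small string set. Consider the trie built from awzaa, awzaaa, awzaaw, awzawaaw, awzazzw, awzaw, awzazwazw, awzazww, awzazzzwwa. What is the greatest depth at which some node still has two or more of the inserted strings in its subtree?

6

Look for the deepest trie node that still has at least two words in its subtree.
e.g. "awzazwazw" and "awzazww" share the prefix "awzazw" of length 6; no pair shares a longer one.
Longest shared-prefix length: 6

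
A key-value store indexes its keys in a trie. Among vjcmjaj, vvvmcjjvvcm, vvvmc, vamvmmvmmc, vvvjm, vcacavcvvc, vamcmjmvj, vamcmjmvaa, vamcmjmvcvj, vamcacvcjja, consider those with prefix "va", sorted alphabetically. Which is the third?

DFS of the "va" subtree visits, in order: "vamcacvcjja", "vamcmjmvaa", "vamcmjmvcvj", "vamcmjmvj", "vamvmmvmmc"
Position 3: vamcmjmvcvj

vamcmjmvcvj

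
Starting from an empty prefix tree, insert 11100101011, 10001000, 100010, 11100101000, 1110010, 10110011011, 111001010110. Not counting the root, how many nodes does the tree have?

Count nodes per top-level branch (shared prefixes stored once):
  '1'-branch (100010, 10001000, 10110011011, 1110010, 11100101000, 11100101011, 111001010110): 30 nodes
Sum: 30

30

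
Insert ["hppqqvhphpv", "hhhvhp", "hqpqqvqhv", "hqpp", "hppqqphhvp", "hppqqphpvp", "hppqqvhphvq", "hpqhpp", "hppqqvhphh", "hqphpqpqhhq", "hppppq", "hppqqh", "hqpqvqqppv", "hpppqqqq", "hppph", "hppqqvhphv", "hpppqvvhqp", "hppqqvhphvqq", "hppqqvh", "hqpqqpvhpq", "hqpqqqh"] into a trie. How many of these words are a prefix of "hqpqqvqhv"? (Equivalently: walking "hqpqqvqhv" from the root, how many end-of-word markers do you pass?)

1

Walk "hqpqqvqhv" from the root; an end-of-word marker is hit whenever a stored word is a prefix of "hqpqqvqhv".
Prefixes of the query that are stored words: "hqpqqvqhv"
Count: 1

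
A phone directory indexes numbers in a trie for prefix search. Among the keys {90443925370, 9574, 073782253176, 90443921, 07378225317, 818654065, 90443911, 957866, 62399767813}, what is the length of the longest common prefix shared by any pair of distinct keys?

11

The deepest shared node is where two words last agree before diverging.
"07378225317" and "073782253176" agree on "07378225317" (11 characters) before diverging; nothing deeper is shared.
Longest shared-prefix length: 11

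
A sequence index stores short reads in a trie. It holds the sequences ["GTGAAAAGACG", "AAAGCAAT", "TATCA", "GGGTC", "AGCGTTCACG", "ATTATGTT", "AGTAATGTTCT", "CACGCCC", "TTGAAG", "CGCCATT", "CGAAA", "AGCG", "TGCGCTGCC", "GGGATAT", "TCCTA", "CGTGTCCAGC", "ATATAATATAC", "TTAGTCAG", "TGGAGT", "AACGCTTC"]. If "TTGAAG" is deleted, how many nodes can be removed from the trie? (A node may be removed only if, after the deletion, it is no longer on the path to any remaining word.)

4

Walk "TTGAAG" from the leaf back toward the root, removing each node that no remaining word uses.
The suffix "GAAG" (4 nodes) is used only by "TTGAAG"; the node for "TT" still has the child "A", so pruning stops there.
Nodes removed: 4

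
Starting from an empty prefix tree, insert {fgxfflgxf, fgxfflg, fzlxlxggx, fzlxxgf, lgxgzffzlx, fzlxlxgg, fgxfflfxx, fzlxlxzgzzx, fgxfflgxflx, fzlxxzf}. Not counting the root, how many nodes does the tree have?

42

For each word, the new-node count is its length minus the longest prefix already in the trie:
  "fgxfflgxf" → 9 new (f, g, x, f, f, l, g, x, f)
  "fgxfflg" → prefix "fgxfflg" already present; 0 new (none)
  "fzlxlxggx" → prefix "f" already present; 8 new (z, l, x, l, x, g, g, x)
  "fzlxxgf" → prefix "fzlx" already present; 3 new (x, g, f)
  "lgxgzffzlx" → 10 new (l, g, x, g, z, f, f, z, l, x)
  "fzlxlxgg" → prefix "fzlxlxgg" already present; 0 new (none)
  "fgxfflfxx" → prefix "fgxffl" already present; 3 new (f, x, x)
  "fzlxlxzgzzx" → prefix "fzlxlx" already present; 5 new (z, g, z, z, x)
  "fgxfflgxflx" → prefix "fgxfflgxf" already present; 2 new (l, x)
  "fzlxxzf" → prefix "fzlxx" already present; 2 new (z, f)
Total nodes = 9 + 0 + 8 + 3 + 10 + 0 + 3 + 5 + 2 + 2 = 42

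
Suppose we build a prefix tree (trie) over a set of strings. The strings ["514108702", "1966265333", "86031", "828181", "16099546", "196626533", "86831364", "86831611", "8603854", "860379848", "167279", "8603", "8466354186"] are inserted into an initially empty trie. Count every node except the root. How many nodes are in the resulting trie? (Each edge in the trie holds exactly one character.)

Count nodes per top-level branch (shared prefixes stored once):
  '1'-branch (16099546, 167279, 196626533, 1966265333): 21 nodes
  '5'-branch (514108702): 9 nodes
  '8'-branch (828181, 8466354186, 8603, 86031, 860379848, 8603854, 86831364, 86831611): 36 nodes
Sum: 66

66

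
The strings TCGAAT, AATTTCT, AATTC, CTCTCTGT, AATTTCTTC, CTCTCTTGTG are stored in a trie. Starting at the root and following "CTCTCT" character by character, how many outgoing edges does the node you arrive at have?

Walk "CTCTCT" from the root, arriving at one node.
Characters that immediately follow "CTCTCT" among the stored strings: {G, T}.
That node has 2 child edges.

2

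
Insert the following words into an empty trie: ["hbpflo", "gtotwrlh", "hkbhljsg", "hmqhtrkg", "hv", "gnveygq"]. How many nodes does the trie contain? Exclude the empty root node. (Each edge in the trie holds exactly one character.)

35

Count nodes per top-level branch (shared prefixes stored once):
  'g'-branch (gnveygq, gtotwrlh): 14 nodes
  'h'-branch (hbpflo, hkbhljsg, hmqhtrkg, hv): 21 nodes
Sum: 35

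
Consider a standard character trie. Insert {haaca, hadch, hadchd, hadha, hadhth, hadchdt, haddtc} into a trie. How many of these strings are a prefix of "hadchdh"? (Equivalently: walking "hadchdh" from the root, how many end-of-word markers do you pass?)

2

Check each prefix of "hadchdh" against the stored set — each match is an end-marker on the path.
Prefixes of the query that are stored words: "hadch", "hadchd"
Count: 2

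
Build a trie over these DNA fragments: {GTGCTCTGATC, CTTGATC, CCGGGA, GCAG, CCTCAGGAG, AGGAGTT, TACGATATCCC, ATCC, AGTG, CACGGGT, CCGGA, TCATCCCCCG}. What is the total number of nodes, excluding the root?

72

Count nodes per top-level branch (shared prefixes stored once):
  'A'-branch (AGGAGTT, AGTG, ATCC): 12 nodes
  'C'-branch (CACGGGT, CCGGA, CCGGGA, CCTCAGGAG, CTTGATC): 26 nodes
  'G'-branch (GCAG, GTGCTCTGATC): 14 nodes
  'T'-branch (TACGATATCCC, TCATCCCCCG): 20 nodes
Sum: 72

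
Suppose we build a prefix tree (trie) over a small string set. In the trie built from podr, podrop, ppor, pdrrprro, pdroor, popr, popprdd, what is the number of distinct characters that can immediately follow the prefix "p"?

3

Follow the path "p" to its node, then look at its outgoing edges.
Distinct next characters after "p": d, o, p.
That node has 3 child edges.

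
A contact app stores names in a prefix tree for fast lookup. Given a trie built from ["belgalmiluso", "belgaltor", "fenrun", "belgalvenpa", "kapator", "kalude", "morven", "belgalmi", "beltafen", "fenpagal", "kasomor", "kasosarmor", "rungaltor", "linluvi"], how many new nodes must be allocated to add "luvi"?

3

The longest prefix of "luvi" already in the trie is "l" (length 1).
So 4 − 1 = 3 new nodes.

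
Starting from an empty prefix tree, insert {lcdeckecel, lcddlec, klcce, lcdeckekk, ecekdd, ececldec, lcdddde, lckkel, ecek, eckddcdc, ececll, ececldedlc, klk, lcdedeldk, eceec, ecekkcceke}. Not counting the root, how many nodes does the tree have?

Count nodes per top-level branch (shared prefixes stored once):
  'e'-branch (ececldec, ececldedlc, ececll, eceec, ecek, ecekdd, ecekkcceke, eckddcdc): 29 nodes
  'k'-branch (klcce, klk): 6 nodes
  'l'-branch (lcdddde, lcddlec, lcdeckecel, lcdeckekk, lcdedeldk, lckkel): 28 nodes
Sum: 63

63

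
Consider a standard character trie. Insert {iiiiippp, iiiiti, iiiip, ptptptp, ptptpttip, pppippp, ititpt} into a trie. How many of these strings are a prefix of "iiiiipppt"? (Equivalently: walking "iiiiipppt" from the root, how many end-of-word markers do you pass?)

Traverse "iiiiipppt" character by character; count nodes along the way that are marked as word ends.
Prefixes of the query that are stored words: "iiiiippp"
Count: 1

1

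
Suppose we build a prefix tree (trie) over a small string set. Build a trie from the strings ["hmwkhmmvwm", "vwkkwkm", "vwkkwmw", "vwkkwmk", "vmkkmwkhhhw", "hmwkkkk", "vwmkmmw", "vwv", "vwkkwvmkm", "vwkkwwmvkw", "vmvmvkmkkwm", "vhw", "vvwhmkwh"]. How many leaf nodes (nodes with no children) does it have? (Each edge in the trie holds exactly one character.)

13

A leaf is a node with no children — equivalently, the end of a word that is not a proper prefix of any other stored word.
Those words: "hmwkhmmvwm", "hmwkkkk", "vhw", "vmkkmwkhhhw", "vmvmvkmkkwm", "vvwhmkwh", "vwkkwkm", "vwkkwmk", "vwkkwmw", "vwkkwvmkm", "vwkkwwmvkw", "vwmkmmw", "vwv"
Leaf count: 13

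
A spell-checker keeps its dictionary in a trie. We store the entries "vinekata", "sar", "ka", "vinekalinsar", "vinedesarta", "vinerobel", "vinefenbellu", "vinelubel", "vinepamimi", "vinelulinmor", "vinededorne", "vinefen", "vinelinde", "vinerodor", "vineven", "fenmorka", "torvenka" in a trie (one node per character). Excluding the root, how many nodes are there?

87

For each word, the new-node count is its length minus the longest prefix already in the trie:
  "vinekata" → 8 new (v, i, n, e, k, a, t, a)
  "sar" → 3 new (s, a, r)
  "ka" → 2 new (k, a)
  "vinekalinsar" → prefix "vineka" already present; 6 new (l, i, n, s, a, r)
  "vinedesarta" → prefix "vine" already present; 7 new (d, e, s, a, r, t, a)
  "vinerobel" → prefix "vine" already present; 5 new (r, o, b, e, l)
  "vinefenbellu" → prefix "vine" already present; 8 new (f, e, n, b, e, l, l, u)
  "vinelubel" → prefix "vine" already present; 5 new (l, u, b, e, l)
  "vinepamimi" → prefix "vine" already present; 6 new (p, a, m, i, m, i)
  "vinelulinmor" → prefix "vinelu" already present; 6 new (l, i, n, m, o, r)
  "vinededorne" → prefix "vinede" already present; 5 new (d, o, r, n, e)
  "vinefen" → prefix "vinefen" already present; 0 new (none)
  "vinelinde" → prefix "vinel" already present; 4 new (i, n, d, e)
  "vinerodor" → prefix "vinero" already present; 3 new (d, o, r)
  "vineven" → prefix "vine" already present; 3 new (v, e, n)
  "fenmorka" → 8 new (f, e, n, m, o, r, k, a)
  "torvenka" → 8 new (t, o, r, v, e, n, k, a)
Total nodes = 8 + 3 + 2 + 6 + 7 + 5 + 8 + 5 + 6 + 6 + 5 + 0 + 4 + 3 + 3 + 8 + 8 = 87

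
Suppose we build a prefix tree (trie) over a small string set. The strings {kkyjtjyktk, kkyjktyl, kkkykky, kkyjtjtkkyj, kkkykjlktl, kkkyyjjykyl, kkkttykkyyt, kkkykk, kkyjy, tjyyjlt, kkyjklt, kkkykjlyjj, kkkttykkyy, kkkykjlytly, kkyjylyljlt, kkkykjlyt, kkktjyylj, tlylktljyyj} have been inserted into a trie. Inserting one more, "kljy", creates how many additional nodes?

3

"k" is already a path in the trie; the remaining "ljy" must be added.
So 4 − 1 = 3 new nodes.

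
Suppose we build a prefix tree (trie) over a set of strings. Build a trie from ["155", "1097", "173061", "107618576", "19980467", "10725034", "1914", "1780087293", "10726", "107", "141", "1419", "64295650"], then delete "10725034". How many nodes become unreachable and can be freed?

Walk "10725034" from the leaf back toward the root, removing each node that no remaining word uses.
The suffix "5034" (4 nodes) is used only by "10725034"; the node for "1072" still has the child "6", so pruning stops there.
Nodes removed: 4

4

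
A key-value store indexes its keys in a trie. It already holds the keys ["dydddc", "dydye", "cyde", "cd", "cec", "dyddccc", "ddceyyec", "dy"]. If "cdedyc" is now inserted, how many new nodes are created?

"cd" is already a path in the trie; the remaining "edyc" must be added.
New nodes needed: |"cdedyc"| − 2 = 6 − 2 = 4.

4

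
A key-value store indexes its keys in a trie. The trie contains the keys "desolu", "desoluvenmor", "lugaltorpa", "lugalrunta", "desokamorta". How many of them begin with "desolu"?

Filter for entries beginning with "desolu":
Matches: "desolu", "desoluvenmor"
Count: 2

2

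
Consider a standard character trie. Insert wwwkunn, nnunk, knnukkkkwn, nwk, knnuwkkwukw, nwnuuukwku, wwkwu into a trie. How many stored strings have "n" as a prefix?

Filter for entries beginning with "n":
Words under "n": nnunk, nwk, nwnuuukwku
Count: 3

3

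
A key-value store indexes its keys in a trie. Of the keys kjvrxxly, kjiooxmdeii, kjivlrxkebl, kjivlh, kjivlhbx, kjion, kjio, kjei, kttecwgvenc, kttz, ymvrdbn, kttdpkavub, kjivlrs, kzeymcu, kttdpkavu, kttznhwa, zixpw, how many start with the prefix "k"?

Traverse to the node for "k", then collect every word in that subtree.
Words under "k": kjei, kjio, kjion, kjiooxmdeii, kjivlh, kjivlhbx, kjivlrs, kjivlrxkebl, kjvrxxly, kttdpkavu, kttdpkavub, kttecwgvenc, kttz, kttznhwa, kzeymcu
Count: 15

15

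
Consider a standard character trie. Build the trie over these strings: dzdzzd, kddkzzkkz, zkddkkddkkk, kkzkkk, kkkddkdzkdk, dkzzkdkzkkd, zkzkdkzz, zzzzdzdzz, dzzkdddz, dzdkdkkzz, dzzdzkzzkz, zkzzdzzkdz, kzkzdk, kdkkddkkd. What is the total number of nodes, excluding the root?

102

Insert word by word; a character creates a node only if that edge doesn't already exist:
  "dzdzzd" → 6 new (d, z, d, z, z, d)
  "kddkzzkkz" → 9 new (k, d, d, k, z, z, k, k, z)
  "zkddkkddkkk" → 11 new (z, k, d, d, k, k, d, d, k, k, k)
  "kkzkkk" → prefix "k" already present; 5 new (k, z, k, k, k)
  "kkkddkdzkdk" → prefix "kk" already present; 9 new (k, d, d, k, d, z, k, d, k)
  "dkzzkdkzkkd" → prefix "d" already present; 10 new (k, z, z, k, d, k, z, k, k, d)
  "zkzkdkzz" → prefix "zk" already present; 6 new (z, k, d, k, z, z)
  "zzzzdzdzz" → prefix "z" already present; 8 new (z, z, z, d, z, d, z, z)
  "dzzkdddz" → prefix "dz" already present; 6 new (z, k, d, d, d, z)
  "dzdkdkkzz" → prefix "dzd" already present; 6 new (k, d, k, k, z, z)
  "dzzdzkzzkz" → prefix "dzz" already present; 7 new (d, z, k, z, z, k, z)
  "zkzzdzzkdz" → prefix "zkz" already present; 7 new (z, d, z, z, k, d, z)
  "kzkzdk" → prefix "k" already present; 5 new (z, k, z, d, k)
  "kdkkddkkd" → prefix "kd" already present; 7 new (k, k, d, d, k, k, d)
Total nodes = 6 + 9 + 11 + 5 + 9 + 10 + 6 + 8 + 6 + 6 + 7 + 7 + 5 + 7 = 102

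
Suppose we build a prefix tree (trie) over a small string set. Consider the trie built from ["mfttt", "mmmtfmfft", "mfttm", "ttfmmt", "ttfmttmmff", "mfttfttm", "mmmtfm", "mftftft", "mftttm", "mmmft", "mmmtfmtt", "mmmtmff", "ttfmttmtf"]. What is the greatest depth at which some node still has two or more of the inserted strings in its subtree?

Equivalently: take the maximum, over all pairs, of their longest common prefix length.
e.g. "ttfmttmmff" and "ttfmttmtf" share the prefix "ttfmttm" of length 7; no pair shares a longer one.
Longest shared-prefix length: 7

7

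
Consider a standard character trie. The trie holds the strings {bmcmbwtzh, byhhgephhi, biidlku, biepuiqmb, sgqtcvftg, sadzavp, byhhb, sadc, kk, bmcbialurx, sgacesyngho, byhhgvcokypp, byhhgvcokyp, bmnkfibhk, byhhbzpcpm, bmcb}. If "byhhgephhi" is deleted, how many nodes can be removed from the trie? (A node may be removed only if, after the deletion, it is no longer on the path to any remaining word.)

5

Walk "byhhgephhi" from the leaf back toward the root, removing each node that no remaining word uses.
The suffix "ephhi" (5 nodes) is used only by "byhhgephhi"; the node for "byhhg" still has the child "v", so pruning stops there.
Nodes removed: 5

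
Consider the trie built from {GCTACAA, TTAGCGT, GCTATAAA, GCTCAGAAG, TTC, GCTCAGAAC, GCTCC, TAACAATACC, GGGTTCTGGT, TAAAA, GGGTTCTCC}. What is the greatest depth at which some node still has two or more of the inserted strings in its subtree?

The deepest shared node is where two words last agree before diverging.
e.g. "GCTCAGAAC" and "GCTCAGAAG" share the prefix "GCTCAGAA" of length 8; no pair shares a longer one.
Longest shared-prefix length: 8

8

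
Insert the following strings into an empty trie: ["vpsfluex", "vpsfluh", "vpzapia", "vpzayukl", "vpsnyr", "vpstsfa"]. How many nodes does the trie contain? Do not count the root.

25

For each word, the new-node count is its length minus the longest prefix already in the trie:
  "vpsfluex" → 8 new (v, p, s, f, l, u, e, x)
  "vpsfluh" → prefix "vpsflu" already present; 1 new (h)
  "vpzapia" → prefix "vp" already present; 5 new (z, a, p, i, a)
  "vpzayukl" → prefix "vpza" already present; 4 new (y, u, k, l)
  "vpsnyr" → prefix "vps" already present; 3 new (n, y, r)
  "vpstsfa" → prefix "vps" already present; 4 new (t, s, f, a)
Total nodes = 8 + 1 + 5 + 4 + 3 + 4 = 25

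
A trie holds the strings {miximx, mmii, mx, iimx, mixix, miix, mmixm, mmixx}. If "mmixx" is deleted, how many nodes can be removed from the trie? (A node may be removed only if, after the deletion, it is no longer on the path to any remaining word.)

1

After clearing the end-marker at "mmixx", prune upward until reaching a node still needed by another word.
The suffix "x" (1 node) is used only by "mmixx"; the node for "mmix" still has the child "m", so pruning stops there.
Nodes removed: 1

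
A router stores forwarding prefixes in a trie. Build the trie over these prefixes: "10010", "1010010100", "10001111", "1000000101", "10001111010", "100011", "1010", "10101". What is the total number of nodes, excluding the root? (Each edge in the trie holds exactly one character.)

28

Count nodes per top-level branch (shared prefixes stored once):
  '1'-branch (1000000101, 100011, 10001111, 10001111010, 10010, 1010, 1010010100, 10101): 28 nodes
Sum: 28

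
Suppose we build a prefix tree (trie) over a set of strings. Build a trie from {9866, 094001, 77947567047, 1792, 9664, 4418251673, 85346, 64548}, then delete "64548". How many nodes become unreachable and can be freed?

Walk "64548" from the leaf back toward the root, removing each node that no remaining word uses.
No other word shares any prefix with "64548", so all 5 of its nodes go.
Nodes removed: 5

5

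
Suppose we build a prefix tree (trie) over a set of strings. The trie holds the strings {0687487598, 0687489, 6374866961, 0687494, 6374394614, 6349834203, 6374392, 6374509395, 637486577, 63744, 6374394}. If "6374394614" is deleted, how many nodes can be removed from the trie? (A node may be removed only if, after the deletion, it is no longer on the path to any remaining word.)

3

Walk "6374394614" from the leaf back toward the root, removing each node that no remaining word uses.
The suffix "614" (3 nodes) is used only by "6374394614"; "6374394" is itself a stored word, so pruning stops there.
Nodes removed: 3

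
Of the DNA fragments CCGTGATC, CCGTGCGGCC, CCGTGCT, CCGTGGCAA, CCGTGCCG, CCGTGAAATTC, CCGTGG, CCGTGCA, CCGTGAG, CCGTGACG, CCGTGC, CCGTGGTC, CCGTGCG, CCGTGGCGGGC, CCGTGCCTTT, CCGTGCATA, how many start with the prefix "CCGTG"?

Traverse to the node for "CCGTG", then collect every word in that subtree.
Matches: "CCGTGAAATTC", "CCGTGACG", "CCGTGAG", "CCGTGATC", "CCGTGC", "CCGTGCA", "CCGTGCATA", "CCGTGCCG", "CCGTGCCTTT", "CCGTGCG", "CCGTGCGGCC", "CCGTGCT", "CCGTGG", "CCGTGGCAA", "CCGTGGCGGGC", "CCGTGGTC"
Count: 16

16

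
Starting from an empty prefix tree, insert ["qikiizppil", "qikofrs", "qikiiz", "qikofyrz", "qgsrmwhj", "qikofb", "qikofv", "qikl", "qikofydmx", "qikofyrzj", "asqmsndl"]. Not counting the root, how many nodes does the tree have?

39

Insert word by word; a character creates a node only if that edge doesn't already exist:
  "qikiizppil" → 10 new (q, i, k, i, i, z, p, p, i, l)
  "qikofrs" → prefix "qik" already present; 4 new (o, f, r, s)
  "qikiiz" → prefix "qikiiz" already present; 0 new (none)
  "qikofyrz" → prefix "qikof" already present; 3 new (y, r, z)
  "qgsrmwhj" → prefix "q" already present; 7 new (g, s, r, m, w, h, j)
  "qikofb" → prefix "qikof" already present; 1 new (b)
  "qikofv" → prefix "qikof" already present; 1 new (v)
  "qikl" → prefix "qik" already present; 1 new (l)
  "qikofydmx" → prefix "qikofy" already present; 3 new (d, m, x)
  "qikofyrzj" → prefix "qikofyrz" already present; 1 new (j)
  "asqmsndl" → 8 new (a, s, q, m, s, n, d, l)
Total nodes = 10 + 4 + 0 + 3 + 7 + 1 + 1 + 1 + 3 + 1 + 8 = 39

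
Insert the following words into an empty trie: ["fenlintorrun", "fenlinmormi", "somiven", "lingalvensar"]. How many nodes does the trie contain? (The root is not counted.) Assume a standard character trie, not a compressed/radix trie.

36

Insert word by word; a character creates a node only if that edge doesn't already exist:
  "fenlintorrun" → 12 new (f, e, n, l, i, n, t, o, r, r, u, n)
  "fenlinmormi" → prefix "fenlin" already present; 5 new (m, o, r, m, i)
  "somiven" → 7 new (s, o, m, i, v, e, n)
  "lingalvensar" → 12 new (l, i, n, g, a, l, v, e, n, s, a, r)
Total nodes = 12 + 5 + 7 + 12 = 36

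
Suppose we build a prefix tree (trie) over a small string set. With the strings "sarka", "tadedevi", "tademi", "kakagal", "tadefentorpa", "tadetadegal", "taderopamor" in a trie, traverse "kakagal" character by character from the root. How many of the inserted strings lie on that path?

1

Traverse "kakagal" character by character; count nodes along the way that are marked as word ends.
Prefixes of the query that are stored words: "kakagal"
Count: 1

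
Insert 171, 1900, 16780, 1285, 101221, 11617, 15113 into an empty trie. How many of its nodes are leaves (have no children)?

Leaves are exactly the stored words that no other stored word extends.
Those words: "101221", "11617", "1285", "15113", "16780", "171", "1900"
Leaf count: 7

7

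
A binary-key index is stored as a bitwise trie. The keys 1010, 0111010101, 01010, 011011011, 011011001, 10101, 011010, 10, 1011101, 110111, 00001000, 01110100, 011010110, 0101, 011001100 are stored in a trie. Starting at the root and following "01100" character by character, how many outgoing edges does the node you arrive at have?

Follow the path "01100" to its node, then look at its outgoing edges.
Distinct next characters after "01100": 1.
That node has 1 child edge.

1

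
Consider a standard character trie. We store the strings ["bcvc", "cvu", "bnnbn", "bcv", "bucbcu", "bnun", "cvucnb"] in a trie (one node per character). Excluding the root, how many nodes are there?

For each word, the new-node count is its length minus the longest prefix already in the trie:
  "bcvc" → 4 new (b, c, v, c)
  "cvu" → 3 new (c, v, u)
  "bnnbn" → prefix "b" already present; 4 new (n, n, b, n)
  "bcv" → prefix "bcv" already present; 0 new (none)
  "bucbcu" → prefix "b" already present; 5 new (u, c, b, c, u)
  "bnun" → prefix "bn" already present; 2 new (u, n)
  "cvucnb" → prefix "cvu" already present; 3 new (c, n, b)
Total nodes = 4 + 3 + 4 + 0 + 5 + 2 + 3 = 21

21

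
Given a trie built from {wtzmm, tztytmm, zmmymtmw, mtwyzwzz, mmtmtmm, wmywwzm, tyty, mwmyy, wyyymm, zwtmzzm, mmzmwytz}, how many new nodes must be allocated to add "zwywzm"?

The longest prefix of "zwywzm" already in the trie is "zw" (length 2).
New nodes needed: |"zwywzm"| − 2 = 6 − 2 = 4.

4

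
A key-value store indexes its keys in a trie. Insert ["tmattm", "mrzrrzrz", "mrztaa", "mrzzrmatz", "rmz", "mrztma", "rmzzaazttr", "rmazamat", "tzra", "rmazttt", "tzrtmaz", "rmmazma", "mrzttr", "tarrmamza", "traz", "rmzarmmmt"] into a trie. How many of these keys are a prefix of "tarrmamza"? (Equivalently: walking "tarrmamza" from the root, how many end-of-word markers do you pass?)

Traverse "tarrmamza" character by character; count nodes along the way that are marked as word ends.
Prefixes of the query that are stored words: "tarrmamza"
Count: 1

1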